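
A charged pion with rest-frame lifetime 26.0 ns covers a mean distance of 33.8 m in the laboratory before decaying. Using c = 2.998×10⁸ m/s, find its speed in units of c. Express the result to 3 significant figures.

d = βγcτ ⇒ βγ = d/(cτ) = 33.80 m / (7.7948 m) = 4.3362.
β = (βγ)/√(1+(βγ)²) = 4.3362/√19.8026 = 0.974.

0.974c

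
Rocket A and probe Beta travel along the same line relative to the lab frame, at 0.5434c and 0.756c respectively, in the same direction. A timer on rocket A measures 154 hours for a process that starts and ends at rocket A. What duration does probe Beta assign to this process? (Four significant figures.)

The velocity of rocket A relative to probe Beta is (0.5434 − 0.756)c / (1 − 0.5434×0.756) = −0.36083c; relative speed 0.36083c.
γ for this relative speed: γ = 1/√(1 − 0.130198) = 1.0722.
The clock on rocket A records proper time, so probe Beta measures Δt = γΔτ = 1.0722 × 154 = 165.1 hours.

165.1 hours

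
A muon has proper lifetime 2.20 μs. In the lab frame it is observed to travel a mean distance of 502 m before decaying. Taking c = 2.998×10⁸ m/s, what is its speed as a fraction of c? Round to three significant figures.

0.606c

d = βγcτ ⇒ βγ = d/(cτ) = 502.0 m / (659.56 m) = 0.76111.
β = (βγ)/√(1+(βγ)²) = 0.76111/√1.579288 = 0.606.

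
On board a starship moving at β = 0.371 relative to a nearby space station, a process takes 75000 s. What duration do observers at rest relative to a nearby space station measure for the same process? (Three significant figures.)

γ = 1/√(1 − β²) = 1/√(1 − 0.137641) = 1/√0.862359 = 1/0.928633 = 1.0769.
The onboard clock measures proper time, so the interval in the rest frame of a nearby space station is dilated: Δt = γ·Δτ = 1.0769 × 75000 s = 80800 s.

80800 s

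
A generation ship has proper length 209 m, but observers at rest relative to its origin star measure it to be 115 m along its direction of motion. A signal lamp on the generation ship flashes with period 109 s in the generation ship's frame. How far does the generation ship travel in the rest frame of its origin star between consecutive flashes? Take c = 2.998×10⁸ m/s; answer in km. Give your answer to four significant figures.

γ = L₀/L = 209/115 = 1.81739.
β = √(1 − 1/γ²) = 0.83501. Lab-frame period = γτ = 1.81739×109 s = 198.1 s. Distance = βc × γτ = 0.83501 × 2.998×10⁸ m/s × 198.1 s = 4.9592×10^10 m = 4.959×10^7 km.

4.959×10^7 km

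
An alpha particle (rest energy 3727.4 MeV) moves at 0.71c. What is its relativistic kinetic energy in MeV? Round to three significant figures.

1570 MeV

γ = 1/√(1 − β²) = 1/√(1 − 0.5041) = 1/√0.4959 = 1/0.704202 = 1.42005.
Kinetic energy: K = (γ − 1)mc² = (1.42005 − 1) × 3727.4 MeV = 0.42005 × 3727.4 = 1570 MeV.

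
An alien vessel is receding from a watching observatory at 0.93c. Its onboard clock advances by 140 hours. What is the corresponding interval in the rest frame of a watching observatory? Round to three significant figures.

β² = 0.8649, so γ = 1/√0.1351 = 2.7206.
Time dilation: Δt = γ·Δτ = 2.7206 × 140 = 381 hours.

381 hours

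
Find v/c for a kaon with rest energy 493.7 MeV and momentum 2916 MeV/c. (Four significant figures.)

0.9860

pc/(mc²) = 2916/493.7 = 5.9064 = βγ = β/√(1−β²).
So β² = x²/(1 + x²) with x = 5.9064: x² = 34.8856, β² = 34.8856/35.8856 = 0.972134, β = 0.9860.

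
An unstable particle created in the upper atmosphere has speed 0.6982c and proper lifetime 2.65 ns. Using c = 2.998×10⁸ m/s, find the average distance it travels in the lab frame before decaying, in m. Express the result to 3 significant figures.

With β = 0.6982, γ = 1/√(1 − 0.6982²) = 1/√0.51251676 = 1.3968.
Lab-frame lifetime: Δt = γτ = 1.3968 × 2.65 ns = 3.7015 ns.
Distance: d = vΔt = 0.6982 × 2.998×10⁸ m/s × 3.7015×10^-9 s = 0.775 m.

0.775 m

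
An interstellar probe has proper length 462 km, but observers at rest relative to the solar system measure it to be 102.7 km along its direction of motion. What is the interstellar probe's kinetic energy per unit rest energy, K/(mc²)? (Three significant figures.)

3.50

γ = L₀/L = 462/102.7 = 4.49854.
Since K = (γ−1)mc², K/(mc²) = 4.49854 − 1 = 3.50.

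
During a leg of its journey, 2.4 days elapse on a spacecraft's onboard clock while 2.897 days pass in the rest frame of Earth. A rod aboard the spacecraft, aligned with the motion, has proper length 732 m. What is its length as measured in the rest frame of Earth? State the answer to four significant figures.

γ = Δt/Δτ = 2.897/2.4 = 1.20708.
The rod contracts by the same γ: 732 m / 1.20708 = 606.4 m.

606.4 m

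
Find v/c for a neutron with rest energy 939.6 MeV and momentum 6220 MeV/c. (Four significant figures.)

βγ = pc/(mc²) = 6220/939.6 = 6.6198.
Since γ² = 1 + (βγ)² = 44.8218, γ = √44.8218 = 6.69491, and β = (βγ)/γ = 6.6198/6.69491 = 0.9888.

0.9888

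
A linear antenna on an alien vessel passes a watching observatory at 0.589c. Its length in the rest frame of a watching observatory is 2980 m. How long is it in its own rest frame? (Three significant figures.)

With β = 0.589, γ = 1/√(1 − 0.589²) = 1/√0.653079 = 1.2374.
Proper length: L₀ = γ·L = 1.2374 × 2980 = 3690 m.

3690 m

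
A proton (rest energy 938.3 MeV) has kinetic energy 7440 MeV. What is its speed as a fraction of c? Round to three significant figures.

K = (γ−1)mc², so γ = 1 + 7440/938.3 = 8.9292.
Then v/c = √(1 − γ⁻²) = √(1 − 0.0125422) = √0.9874578 = 0.994.

0.994c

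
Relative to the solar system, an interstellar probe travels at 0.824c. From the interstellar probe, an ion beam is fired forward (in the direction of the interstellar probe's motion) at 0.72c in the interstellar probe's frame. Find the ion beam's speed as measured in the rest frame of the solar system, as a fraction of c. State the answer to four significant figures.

0.9691c

In units of c, u = (u' + v)/(1 + u'v) with u' = 0.72 and v = 0.824.
Numerator: 0.72 + 0.824 = 1.544. Denominator: 1 + (0.72)(0.824) = 1.59328.
u = 1.544/1.59328 = 0.96907, so the speed is 0.9691c.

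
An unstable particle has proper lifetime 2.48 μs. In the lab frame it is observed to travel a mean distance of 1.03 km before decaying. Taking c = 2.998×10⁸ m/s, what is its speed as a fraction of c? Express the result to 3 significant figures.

d = βγcτ ⇒ βγ = d/(cτ) = 1030 m / (743.504 m) = 1.3853.
β = (βγ)/√(1+(βγ)²) = 1.3853/√2.91906 = 0.811.

0.811c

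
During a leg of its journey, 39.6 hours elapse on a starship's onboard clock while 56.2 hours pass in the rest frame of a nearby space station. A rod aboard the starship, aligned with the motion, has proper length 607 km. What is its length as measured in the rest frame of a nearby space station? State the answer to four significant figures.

The time-dilation ratio gives γ = 56.2/39.6 = 1.41919.
The rod contracts by the same γ: 607 km / 1.41919 = 427.7 km.

427.7 km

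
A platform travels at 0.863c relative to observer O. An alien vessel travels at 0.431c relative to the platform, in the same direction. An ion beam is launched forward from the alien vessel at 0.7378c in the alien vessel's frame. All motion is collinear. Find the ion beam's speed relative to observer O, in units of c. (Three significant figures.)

Apply u = (u'+v)/(1+u'v) twice. Ion beam in the platform frame: (0.7378+0.431)/(1+0.7378·0.431) = 1.1688/1.3179918 = 0.8868c.
That velocity, transformed to the rest frame of observer O: (0.8868+0.863)/(1+0.8868·0.863) = 1.7498/1.7653084 = 0.99121c.

0.991c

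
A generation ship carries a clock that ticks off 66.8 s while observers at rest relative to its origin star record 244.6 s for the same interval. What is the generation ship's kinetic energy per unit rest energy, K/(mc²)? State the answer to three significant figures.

2.66

From Δt = γΔτ: γ = 244.6/66.8 = 3.66168.
Since K = (γ−1)mc², K/(mc²) = 3.66168 − 1 = 2.66.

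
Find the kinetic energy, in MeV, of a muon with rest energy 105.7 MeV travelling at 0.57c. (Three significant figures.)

22.9 MeV

With β = 0.57, γ = 1/√(1 − 0.57²) = 1/√0.6751 = 1.21707.
Kinetic energy: K = (γ − 1)mc² = (1.21707 − 1) × 105.7 MeV = 0.21707 × 105.7 = 22.9 MeV.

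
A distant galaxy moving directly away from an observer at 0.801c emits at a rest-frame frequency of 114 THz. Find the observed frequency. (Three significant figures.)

Relativistic Doppler (source moving away): f_obs = f_src · √((1−β)/(1+β)).
With β = 0.801: factor = √(0.199/1.801) = 0.33241.
f_obs = 114 × 0.33241 = 37.9 THz.

37.9 THz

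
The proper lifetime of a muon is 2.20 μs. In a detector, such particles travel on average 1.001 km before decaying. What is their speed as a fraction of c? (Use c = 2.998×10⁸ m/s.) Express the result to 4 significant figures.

Lab distance = (lab lifetime)·v = γτ·βc, so βγ = d/(cτ) = 1001/(2.998×10⁸ × 2.200×10^-6) = 1.5177.
With βγ = 1.5177: γ² = 1 + (βγ)² = 3.30341, and β = (βγ)/γ = 1.5177/1.81753 = 0.8350.

0.8350c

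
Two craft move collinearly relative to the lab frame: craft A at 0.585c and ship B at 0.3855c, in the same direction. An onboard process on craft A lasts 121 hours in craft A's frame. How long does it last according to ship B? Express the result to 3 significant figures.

Speed of craft A in ship B's frame: u = (v_A − v_B)/(1 − v_A v_B/c²) = (0.585 − 0.3855)/(1 − 0.585×0.3855) = 0.1995/0.7744825 = 0.25759; |u| = 0.25759c.
γ for this relative speed: γ = 1/√(1 − 0.0663526) = 1.0349.
The clock on craft A records proper time, so ship B measures Δt = γΔτ = 1.0349 × 121 = 125 hours.

125 hours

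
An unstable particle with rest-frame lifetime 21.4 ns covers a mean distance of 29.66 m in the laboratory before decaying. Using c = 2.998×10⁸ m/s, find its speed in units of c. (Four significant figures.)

0.9774c

Lab distance = (lab lifetime)·v = γτ·βc, so βγ = d/(cτ) = 29.66/(2.998×10⁸ × 2.140×10^-8) = 4.623.
With βγ = 4.623: γ² = 1 + (βγ)² = 22.3721, and β = (βγ)/γ = 4.623/4.72992 = 0.9774.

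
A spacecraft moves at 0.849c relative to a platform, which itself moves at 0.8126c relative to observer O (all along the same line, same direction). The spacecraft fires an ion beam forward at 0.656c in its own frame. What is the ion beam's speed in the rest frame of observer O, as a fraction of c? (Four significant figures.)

0.9965c

First combine the ion beam and spacecraft (S''→S'): u₁ = (0.656 + 0.849)/(1 + 0.656×0.849) = 1.505/1.556944 = 0.96664.
Then combine with the platform (S'→S): u = (0.96664 + 0.8126)/(1 + 0.96664×0.8126) = 1.77924/1.785491664 = 0.9965.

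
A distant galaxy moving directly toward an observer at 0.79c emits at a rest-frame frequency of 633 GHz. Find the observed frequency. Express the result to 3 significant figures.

Relativistic Doppler (source moving toward): f_obs = f_src · √((1+β)/(1−β)).
With β = 0.79: factor = √(1.79/0.21) = 2.9196.
f_obs = 633 × 2.9196 = 1850 GHz.

1850 GHz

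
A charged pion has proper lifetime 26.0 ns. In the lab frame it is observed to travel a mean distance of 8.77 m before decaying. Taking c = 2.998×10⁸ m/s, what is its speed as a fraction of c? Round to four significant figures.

0.7474c

Lab distance = (lab lifetime)·v = γτ·βc, so βγ = d/(cτ) = 8.770/(2.998×10⁸ × 2.600×10^-8) = 1.1251.
With βγ = 1.1251: γ² = 1 + (βγ)² = 2.26585, and β = (βγ)/γ = 1.1251/1.50527 = 0.7474.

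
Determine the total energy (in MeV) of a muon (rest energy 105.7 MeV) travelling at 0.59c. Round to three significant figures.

131 MeV

Lorentz factor: γ = (1 − 0.3481)^(−1/2) = 1.2385.
Total energy: E = γmc² = 1.2385 × 105.7 MeV = 131 MeV.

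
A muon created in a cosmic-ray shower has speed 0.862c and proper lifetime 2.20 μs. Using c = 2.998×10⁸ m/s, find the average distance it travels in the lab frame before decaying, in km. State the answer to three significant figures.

1.12 km

Lorentz factor: γ = (1 − 0.743044)^(−1/2) = 1.9727.
Lab-frame lifetime: Δt = γτ = 1.9727 × 2.20 μs = 4.3399 μs.
Distance: d = vΔt = 0.862 × 2.998×10⁸ m/s × 4.3399×10^-6 s = 1120 m = 1.12 km.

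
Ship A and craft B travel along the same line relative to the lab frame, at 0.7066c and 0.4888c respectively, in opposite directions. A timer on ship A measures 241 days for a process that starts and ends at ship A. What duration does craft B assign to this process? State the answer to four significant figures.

Transform ship A's velocity into craft B's frame: (0.7066 + 0.4888)/(1 + 0.7066·0.4888) = 1.1954/1.34538608, so the relative speed is 0.88852c.
γ for this relative speed: γ = 1/√(1 − 0.789468) = 2.1794.
The clock on ship A records proper time, so craft B measures Δt = γΔτ = 2.1794 × 241 = 525.2 days.

525.2 days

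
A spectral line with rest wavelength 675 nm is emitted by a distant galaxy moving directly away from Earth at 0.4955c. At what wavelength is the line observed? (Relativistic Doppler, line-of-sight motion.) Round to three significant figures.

1160 nm

Relativistic Doppler for wavelength: λ_obs = λ_src · √((1+β)/(1−β)).
With β = 0.4955: factor = √(1.4955/0.5045) = 1.7217.
λ_obs = 675 × 1.7217 = 1160 nm.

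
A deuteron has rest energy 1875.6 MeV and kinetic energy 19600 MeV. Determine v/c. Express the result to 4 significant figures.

K = (γ−1)mc², so γ = 1 + 19600/1875.6 = 11.45.
Then v/c = √(1 − γ⁻²) = √(1 − 0.00762762) = √0.99237238 = 0.9962.

0.9962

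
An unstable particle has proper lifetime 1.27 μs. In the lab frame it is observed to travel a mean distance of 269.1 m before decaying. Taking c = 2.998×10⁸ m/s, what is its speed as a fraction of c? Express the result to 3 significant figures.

0.577c

Lab distance = (lab lifetime)·v = γτ·βc, so βγ = d/(cτ) = 269.1/(2.998×10⁸ × 1.270×10^-6) = 0.70677.
With βγ = 0.70677: γ² = 1 + (βγ)² = 1.499524, and β = (βγ)/γ = 0.70677/1.22455 = 0.577.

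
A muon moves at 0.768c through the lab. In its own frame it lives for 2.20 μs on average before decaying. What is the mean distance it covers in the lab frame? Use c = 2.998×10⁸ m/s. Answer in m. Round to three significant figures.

791 m

With β = 0.768, γ = 1/√(1 − 0.768²) = 1/√0.410176 = 1.5614.
Lab-frame lifetime: Δt = γτ = 1.5614 × 2.20 μs = 3.4351 μs.
Distance: d = vΔt = 0.768 × 2.998×10⁸ m/s × 3.4351×10^-6 s = 791 m.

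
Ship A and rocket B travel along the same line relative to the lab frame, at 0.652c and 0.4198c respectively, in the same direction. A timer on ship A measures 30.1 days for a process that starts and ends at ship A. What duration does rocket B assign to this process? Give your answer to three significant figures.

Speed of ship A in rocket B's frame: u = (v_A − v_B)/(1 − v_A v_B/c²) = (0.652 − 0.4198)/(1 − 0.652×0.4198) = 0.2322/0.7262904 = 0.31971; |u| = 0.31971c.
At |u| = 0.31971c, γ = (1 − 0.102214)^(−1/2) = 1.0554.
The clock on ship A records proper time, so rocket B measures Δt = γΔτ = 1.0554 × 30.1 = 31.8 days.

31.8 days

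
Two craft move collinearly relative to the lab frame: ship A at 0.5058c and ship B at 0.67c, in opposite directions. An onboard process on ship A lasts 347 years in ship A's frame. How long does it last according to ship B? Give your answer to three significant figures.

725 years

The velocity of ship A relative to ship B is (0.5058 + 0.67)c / (1 + 0.5058×0.67) = 0.87819c; relative speed 0.87819c.
At |u| = 0.87819c, γ = (1 − 0.771218)^(−1/2) = 2.0907.
Ship A's interval is proper; time dilation gives Δt_B = γΔτ = 2.0907 × 347 years = 725 years.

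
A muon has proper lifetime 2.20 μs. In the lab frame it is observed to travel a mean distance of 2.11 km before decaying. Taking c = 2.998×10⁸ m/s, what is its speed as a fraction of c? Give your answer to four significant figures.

d = βγcτ ⇒ βγ = d/(cτ) = 2110 m / (659.56 m) = 3.1991.
β = (βγ)/√(1+(βγ)²) = 3.1991/√11.2342 = 0.9545.

0.9545c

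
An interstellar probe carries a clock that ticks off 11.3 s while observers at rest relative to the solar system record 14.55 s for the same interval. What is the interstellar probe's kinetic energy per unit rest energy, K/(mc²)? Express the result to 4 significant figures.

0.2876

γ = Δt/Δτ = 14.55/11.3 = 1.28761.
Since K = (γ−1)mc², K/(mc²) = 1.28761 − 1 = 0.2876.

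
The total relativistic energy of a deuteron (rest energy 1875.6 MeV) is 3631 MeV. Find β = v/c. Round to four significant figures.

Total energy E = γmc² gives γ = 3631/1875.6 = 1.9359.
Hence β = √(1 − 1/γ²) = √(1 − 0.26683) = √0.73317 = 0.8563.

0.8563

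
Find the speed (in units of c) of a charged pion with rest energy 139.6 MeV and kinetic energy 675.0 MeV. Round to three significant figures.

γ = 1 + K/(mc²) = 1 + 675.0/139.6 = 5.8352.
β = √(1 − 1/γ²) = √(1 − 0.029369) = √0.970631 = 0.985.

0.985c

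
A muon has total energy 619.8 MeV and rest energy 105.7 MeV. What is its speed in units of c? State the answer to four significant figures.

Total energy E = γmc² gives γ = 619.8/105.7 = 5.8638.
Hence β = √(1 − 1/γ²) = √(1 − 0.0290832) = √0.9709168 = 0.9854.

0.9854c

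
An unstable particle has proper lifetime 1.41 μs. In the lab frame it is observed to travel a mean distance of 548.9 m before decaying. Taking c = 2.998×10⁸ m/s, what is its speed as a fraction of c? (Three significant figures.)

Lab distance = (lab lifetime)·v = γτ·βc, so βγ = d/(cτ) = 548.9/(2.998×10⁸ × 1.410×10^-6) = 1.2985.
With βγ = 1.2985: γ² = 1 + (βγ)² = 2.6861, and β = (βγ)/γ = 1.2985/1.63893 = 0.792.

0.792c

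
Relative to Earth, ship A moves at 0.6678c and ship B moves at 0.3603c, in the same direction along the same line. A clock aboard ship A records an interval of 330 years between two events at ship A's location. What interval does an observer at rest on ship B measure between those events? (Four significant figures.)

The velocity of ship A relative to ship B is (0.6678 − 0.3603)c / (1 − 0.6678×0.3603) = 0.40493c; relative speed 0.40493c.
γ for this relative speed: γ = 1/√(1 − 0.163968) = 1.0937.
The clock on ship A records proper time, so ship B measures Δt = γΔτ = 1.0937 × 330 = 360.9 years.

360.9 years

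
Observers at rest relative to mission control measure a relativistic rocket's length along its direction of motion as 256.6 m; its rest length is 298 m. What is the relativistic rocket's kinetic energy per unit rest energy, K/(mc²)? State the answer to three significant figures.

0.161

Length contraction gives γ = L₀/L = 298/256.6 = 1.16134.
Since K = (γ−1)mc², K/(mc²) = 1.16134 − 1 = 0.161.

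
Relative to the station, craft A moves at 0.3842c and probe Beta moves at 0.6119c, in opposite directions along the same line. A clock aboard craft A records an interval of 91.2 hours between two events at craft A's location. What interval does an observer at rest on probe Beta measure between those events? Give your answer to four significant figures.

The velocity of craft A relative to probe Beta is (0.3842 + 0.6119)c / (1 + 0.3842×0.6119) = 0.8065c; relative speed 0.8065c.
At |u| = 0.8065c, γ = (1 − 0.650442)^(−1/2) = 1.6914.
The clock on craft A records proper time, so probe Beta measures Δt = γΔτ = 1.6914 × 91.2 = 154.3 hours.

154.3 hours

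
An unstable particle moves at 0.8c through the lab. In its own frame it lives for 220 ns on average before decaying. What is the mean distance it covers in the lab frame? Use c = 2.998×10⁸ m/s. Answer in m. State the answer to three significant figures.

87.9 m

With β = 0.8, γ = 1/√(1 − 0.8²) = 1/√0.36 = 1.6667.
Lab-frame lifetime: Δt = γτ = 1.6667 × 220 ns = 366.67 ns.
Distance: d = vΔt = 0.8 × 2.998×10⁸ m/s × 3.6667×10^-7 s = 87.9 m.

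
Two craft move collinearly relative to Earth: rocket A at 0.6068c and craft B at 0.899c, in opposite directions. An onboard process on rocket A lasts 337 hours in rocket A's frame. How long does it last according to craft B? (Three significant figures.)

The velocity of rocket A relative to craft B is (0.6068 + 0.899)c / (1 + 0.6068×0.899) = 0.9743c; relative speed 0.9743c.
At |u| = 0.9743c, γ = (1 − 0.94926)^(−1/2) = 4.4394.
Rocket A's interval is proper; time dilation gives Δt_B = γΔτ = 4.4394 × 337 hours = 1500 hours.

1500 hours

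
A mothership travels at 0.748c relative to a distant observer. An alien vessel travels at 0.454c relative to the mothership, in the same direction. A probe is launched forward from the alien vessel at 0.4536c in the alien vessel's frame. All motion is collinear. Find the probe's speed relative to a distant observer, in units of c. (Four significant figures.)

First combine the probe and alien vessel (S''→S'): u₁ = (0.4536 + 0.454)/(1 + 0.4536×0.454) = 0.9076/1.2059344 = 0.75261.
Then combine with the mothership (S'→S): u = (0.75261 + 0.748)/(1 + 0.75261×0.748) = 1.50061/1.56295228 = 0.96011.

0.9601c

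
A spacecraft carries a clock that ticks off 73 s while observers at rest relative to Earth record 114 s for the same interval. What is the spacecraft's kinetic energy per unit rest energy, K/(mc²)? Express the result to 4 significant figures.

The time-dilation ratio gives γ = 114/73 = 1.56164.
Since K = (γ−1)mc², K/(mc²) = 1.56164 − 1 = 0.5616.

0.5616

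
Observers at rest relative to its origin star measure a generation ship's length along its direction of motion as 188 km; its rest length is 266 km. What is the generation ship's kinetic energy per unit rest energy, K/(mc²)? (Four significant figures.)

0.4149

From L = L₀/γ: γ = 266/188 = 1.41489.
K/(mc²) = γ − 1 = 1.41489 − 1 = 0.4149.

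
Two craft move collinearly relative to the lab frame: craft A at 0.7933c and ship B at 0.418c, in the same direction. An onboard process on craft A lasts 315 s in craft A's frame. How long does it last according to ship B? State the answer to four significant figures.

Transform craft A's velocity into ship B's frame: (0.7933 − 0.418)/(1 − 0.7933·0.418) = 0.3753/0.6684006, so the relative speed is 0.56149c.
At |u| = 0.56149c, γ = (1 − 0.315271)^(−1/2) = 1.2085.
The clock on craft A records proper time, so ship B measures Δt = γΔτ = 1.2085 × 315 = 380.7 s.

380.7 s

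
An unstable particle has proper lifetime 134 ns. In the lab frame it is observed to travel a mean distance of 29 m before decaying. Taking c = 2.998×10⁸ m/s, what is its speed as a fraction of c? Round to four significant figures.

0.5853c

Let x = d/(cτ) = 29.00 m / (2.998×10⁸ m/s × 1.340×10^-7 s) = 0.72187. Since d = βγcτ, x = βγ = β/√(1−β²).
Solving: β² = x²/(1+x²) = 0.521096/1.521096 = 0.342579, so β = 0.5853.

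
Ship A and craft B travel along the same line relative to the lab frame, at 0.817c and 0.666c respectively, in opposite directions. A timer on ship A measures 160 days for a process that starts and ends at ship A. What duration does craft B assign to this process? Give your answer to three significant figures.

Speed of ship A in craft B's frame: u = (v_A + v_B)/(1 + v_A v_B/c²) = (0.817 + 0.666)/(1 + 0.817×0.666) = 1.483/1.544122 = 0.96042; |u| = 0.96042c.
At |u| = 0.96042c, γ = (1 − 0.922407)^(−1/2) = 3.59.
Ship A's interval is proper; time dilation gives Δt_B = γΔτ = 3.59 × 160 days = 574 days.

574 days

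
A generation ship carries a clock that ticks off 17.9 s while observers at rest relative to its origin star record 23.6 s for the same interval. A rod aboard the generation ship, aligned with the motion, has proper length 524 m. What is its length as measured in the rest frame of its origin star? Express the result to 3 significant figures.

397 m

γ = Δt/Δτ = 23.6/17.9 = 1.31844.
The rod contracts by the same γ: 524 m / 1.31844 = 397 m.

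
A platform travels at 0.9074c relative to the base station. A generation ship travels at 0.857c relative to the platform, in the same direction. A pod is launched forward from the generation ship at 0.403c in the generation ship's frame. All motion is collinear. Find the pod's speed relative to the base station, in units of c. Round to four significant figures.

First combine the pod and generation ship (S''→S'): u₁ = (0.403 + 0.857)/(1 + 0.403×0.857) = 1.26/1.345371 = 0.93654.
Then combine with the platform (S'→S): u = (0.93654 + 0.9074)/(1 + 0.93654×0.9074) = 1.84394/1.849816396 = 0.99682.

0.9968c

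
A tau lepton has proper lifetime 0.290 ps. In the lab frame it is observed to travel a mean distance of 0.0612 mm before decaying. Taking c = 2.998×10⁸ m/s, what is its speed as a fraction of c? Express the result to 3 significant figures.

0.576c

d = βγcτ ⇒ βγ = d/(cτ) = 6.120×10^-5 m / (8.6942×10^-5 m) = 0.70392.
β = (βγ)/√(1+(βγ)²) = 0.70392/√1.495503 = 0.576.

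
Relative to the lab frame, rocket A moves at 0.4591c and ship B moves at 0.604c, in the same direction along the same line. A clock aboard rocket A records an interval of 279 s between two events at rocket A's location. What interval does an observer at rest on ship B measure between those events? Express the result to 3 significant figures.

Transform rocket A's velocity into ship B's frame: (0.4591 − 0.604)/(1 − 0.4591·0.604) = −0.1449/0.7227036, so the relative speed is 0.2005c.
At |u| = 0.2005c, γ = (1 − 0.0402003)^(−1/2) = 1.0207.
The clock on rocket A records proper time, so ship B measures Δt = γΔτ = 1.0207 × 279 = 285 s.

285 s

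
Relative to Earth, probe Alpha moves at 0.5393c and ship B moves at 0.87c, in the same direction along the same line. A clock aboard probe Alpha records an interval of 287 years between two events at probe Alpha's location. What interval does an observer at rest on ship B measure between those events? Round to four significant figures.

366.9 years

The velocity of probe Alpha relative to ship B is (0.5393 − 0.87)c / (1 − 0.5393×0.87) = −0.62301c; relative speed 0.62301c.
At |u| = 0.62301c, γ = (1 − 0.388141)^(−1/2) = 1.2784.
The clock on probe Alpha records proper time, so ship B measures Δt = γΔτ = 1.2784 × 287 = 366.9 years.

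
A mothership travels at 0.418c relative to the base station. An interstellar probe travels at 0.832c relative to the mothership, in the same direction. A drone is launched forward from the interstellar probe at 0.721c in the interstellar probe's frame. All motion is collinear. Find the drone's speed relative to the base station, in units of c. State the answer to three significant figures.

0.988c

Apply u = (u'+v)/(1+u'v) twice. Drone in the mothership frame: (0.721+0.832)/(1+0.721·0.832) = 1.553/1.599872 = 0.9707c.
That velocity, transformed to the rest frame of the base station: (0.9707+0.418)/(1+0.9707·0.418) = 1.3887/1.4057526 = 0.98787c.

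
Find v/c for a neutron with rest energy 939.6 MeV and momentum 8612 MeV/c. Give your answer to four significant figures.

βγ = pc/(mc²) = 8612/939.6 = 9.1656.
Since γ² = 1 + (βγ)² = 85.0082, γ = √85.0082 = 9.21999, and β = (βγ)/γ = 9.1656/9.21999 = 0.9941.

0.9941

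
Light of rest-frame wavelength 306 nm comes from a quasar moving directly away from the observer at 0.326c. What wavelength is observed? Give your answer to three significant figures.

429 nm

Relativistic Doppler for wavelength: λ_obs = λ_src · √((1+β)/(1−β)).
With β = 0.326: factor = √(1.326/0.674) = 1.4026.
λ_obs = 306 × 1.4026 = 429 nm.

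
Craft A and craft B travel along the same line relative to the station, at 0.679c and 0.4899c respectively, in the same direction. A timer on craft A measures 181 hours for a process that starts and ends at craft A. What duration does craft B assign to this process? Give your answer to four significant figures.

188.7 hours

Transform craft A's velocity into craft B's frame: (0.679 − 0.4899)/(1 − 0.679·0.4899) = 0.1891/0.6673579, so the relative speed is 0.28336c.
γ for this relative speed: γ = 1/√(1 − 0.0802929) = 1.0427.
The clock on craft A records proper time, so craft B measures Δt = γΔτ = 1.0427 × 181 = 188.7 hours.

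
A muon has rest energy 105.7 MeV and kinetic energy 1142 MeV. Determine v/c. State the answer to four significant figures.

0.9964

K = (γ−1)mc², so γ = 1 + 1142/105.7 = 11.804.
Then v/c = √(1 − γ⁻²) = √(1 − 0.00717698) = √0.99282302 = 0.9964.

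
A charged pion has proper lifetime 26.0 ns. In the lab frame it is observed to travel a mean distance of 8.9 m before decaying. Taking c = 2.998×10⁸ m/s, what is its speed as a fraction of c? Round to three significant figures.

Lab distance = (lab lifetime)·v = γτ·βc, so βγ = d/(cτ) = 8.900/(2.998×10⁸ × 2.600×10^-8) = 1.1418.
With βγ = 1.1418: γ² = 1 + (βγ)² = 2.30371, and β = (βγ)/γ = 1.1418/1.5178 = 0.752.

0.752c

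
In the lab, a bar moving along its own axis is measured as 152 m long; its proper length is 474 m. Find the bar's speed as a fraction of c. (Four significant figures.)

Length contraction gives γ = L₀/L = 474/152 = 3.1184.
β = √(1 − 1/γ²) = √0.897166 = 0.9472.

0.9472c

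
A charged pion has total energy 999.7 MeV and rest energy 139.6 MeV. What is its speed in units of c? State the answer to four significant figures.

0.9902c

γ = E/(mc²) = 999.7/139.6 = 7.1612.
β = √(1 − 1/γ²) = √(1 − 0.0194997) = √0.9805003 = 0.9902.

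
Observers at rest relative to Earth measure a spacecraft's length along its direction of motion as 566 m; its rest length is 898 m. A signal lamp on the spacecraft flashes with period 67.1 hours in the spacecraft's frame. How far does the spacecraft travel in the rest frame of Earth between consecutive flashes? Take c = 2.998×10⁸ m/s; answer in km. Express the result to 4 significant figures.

Length contraction gives γ = L₀/L = 898/566 = 1.58657.
β = √(1 − 1/γ²) = 0.77636. Lab-frame period = γτ = 1.58657×67.1 hours = 106.46 hours. Distance = βc × γτ = 0.77636 × 2.998×10⁸ m/s × 383256 s = 8.9204×10^13 m = 8.920×10^10 km.

8.920×10^10 km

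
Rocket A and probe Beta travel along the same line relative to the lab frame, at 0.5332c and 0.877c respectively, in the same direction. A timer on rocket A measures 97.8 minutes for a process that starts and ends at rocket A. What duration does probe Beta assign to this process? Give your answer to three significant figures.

Speed of rocket A in probe Beta's frame: u = (v_A − v_B)/(1 − v_A v_B/c²) = (0.5332 − 0.877)/(1 − 0.5332×0.877) = −0.3438/0.5323836 = −0.64577; |u| = 0.64577c.
At |u| = 0.64577c, γ = (1 − 0.417019)^(−1/2) = 1.3097.
Rocket A's interval is proper; time dilation gives Δt_B = γΔτ = 1.3097 × 97.8 minutes = 128 minutes.

128 minutes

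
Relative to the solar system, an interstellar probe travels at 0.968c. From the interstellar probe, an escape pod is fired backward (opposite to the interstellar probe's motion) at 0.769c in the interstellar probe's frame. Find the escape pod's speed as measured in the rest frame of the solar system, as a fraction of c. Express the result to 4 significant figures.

Relativistic velocity addition: u = (u' + v)/(1 + u'v/c²), with u' = −0.769c and v = 0.968c.
Numerator: −0.769 + 0.968 = 0.199. Denominator: 1 + (−0.769)(0.968) = 0.255608.
u = 0.199/0.255608 = 0.77854, so the speed is 0.7785c.

0.7785c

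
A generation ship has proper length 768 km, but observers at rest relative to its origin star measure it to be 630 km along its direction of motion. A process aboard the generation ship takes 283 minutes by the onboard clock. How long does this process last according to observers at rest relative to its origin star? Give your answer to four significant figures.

From L = L₀/γ: γ = 768/630 = 1.21905.
Δt = γΔτ = 1.21905 × 283 = 345.0 minutes.

345.0 minutes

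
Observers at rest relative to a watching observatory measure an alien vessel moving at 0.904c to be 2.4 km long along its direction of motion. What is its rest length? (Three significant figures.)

With β = 0.904, γ = 1/√(1 − 0.904²) = 1/√0.182784 = 2.339.
Proper length: L₀ = γ·L = 2.339 × 2.4 = 5.61 km.

5.61 km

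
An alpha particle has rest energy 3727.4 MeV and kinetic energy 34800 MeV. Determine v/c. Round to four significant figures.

γ = 1 + K/(mc²) = 1 + 34800/3727.4 = 10.336.
β = √(1 − 1/γ²) = √(1 − 0.00936041) = √0.99063959 = 0.9953.

0.9953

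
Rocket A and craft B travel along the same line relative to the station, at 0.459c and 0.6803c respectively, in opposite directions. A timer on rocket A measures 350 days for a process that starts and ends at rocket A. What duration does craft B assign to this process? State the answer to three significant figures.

705 days

Transform rocket A's velocity into craft B's frame: (0.459 + 0.6803)/(1 + 0.459·0.6803) = 1.1393/1.3122577, so the relative speed is 0.8682c.
γ for this relative speed: γ = 1/√(1 − 0.753771) = 2.0153.
Rocket A's interval is proper; time dilation gives Δt_B = γΔτ = 2.0153 × 350 days = 705 days.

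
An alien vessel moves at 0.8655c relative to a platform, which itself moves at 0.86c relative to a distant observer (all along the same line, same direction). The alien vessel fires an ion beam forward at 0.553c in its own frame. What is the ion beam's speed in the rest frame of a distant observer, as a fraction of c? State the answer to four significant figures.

First combine the ion beam and alien vessel (S''→S'): u₁ = (0.553 + 0.8655)/(1 + 0.553×0.8655) = 1.4185/1.4786215 = 0.95934.
Then combine with the platform (S'→S): u = (0.95934 + 0.86)/(1 + 0.95934×0.86) = 1.81934/1.8250324 = 0.99688.

0.9969c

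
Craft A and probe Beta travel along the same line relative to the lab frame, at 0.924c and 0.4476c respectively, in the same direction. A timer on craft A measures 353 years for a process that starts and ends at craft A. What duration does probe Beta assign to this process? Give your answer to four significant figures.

605.4 years

Transform craft A's velocity into probe Beta's frame: (0.924 − 0.4476)/(1 − 0.924·0.4476) = 0.4764/0.5864176, so the relative speed is 0.81239c.
γ for this relative speed: γ = 1/√(1 − 0.659978) = 1.7149.
Craft A's interval is proper; time dilation gives Δt_B = γΔτ = 1.7149 × 353 years = 605.4 years.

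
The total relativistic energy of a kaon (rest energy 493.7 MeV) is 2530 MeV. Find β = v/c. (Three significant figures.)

Total energy E = γmc² gives γ = 2530/493.7 = 5.1246.
Hence β = √(1 − 1/γ²) = √(1 − 0.0380785) = √0.9619215 = 0.981.

0.981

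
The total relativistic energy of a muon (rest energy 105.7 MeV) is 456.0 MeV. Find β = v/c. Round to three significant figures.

γ = E/(mc²) = 456.0/105.7 = 4.3141.
β = √(1 − 1/γ²) = √(1 − 0.0537303) = √0.9462697 = 0.973.

0.973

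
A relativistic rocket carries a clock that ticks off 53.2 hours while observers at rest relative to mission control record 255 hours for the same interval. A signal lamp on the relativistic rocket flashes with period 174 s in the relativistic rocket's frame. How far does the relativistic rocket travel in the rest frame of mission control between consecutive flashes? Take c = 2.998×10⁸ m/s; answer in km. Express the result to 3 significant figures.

The time-dilation ratio gives γ = 255/53.2 = 4.79323.
β = √(1 − 1/γ²) = 0.978. Lab-frame period = γτ = 4.79323×174 s = 834.02 s. Distance = βc × γτ = 0.978 × 2.998×10⁸ m/s × 834.02 s = 2.4454×10^11 m = 2.45×10^8 km.

2.45×10^8 km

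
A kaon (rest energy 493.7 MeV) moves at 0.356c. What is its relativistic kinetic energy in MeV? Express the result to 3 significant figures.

γ = 1/√(1 − β²) = 1/√(1 − 0.126736) = 1/√0.873264 = 1/0.934486 = 1.070107.
Kinetic energy: K = (γ − 1)mc² = (1.070107 − 1) × 493.7 MeV = 0.070107 × 493.7 = 34.6 MeV.

34.6 MeV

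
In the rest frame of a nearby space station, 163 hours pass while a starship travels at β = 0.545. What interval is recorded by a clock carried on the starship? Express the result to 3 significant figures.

137 hours

With β = 0.545, γ = 1/√(1 − 0.545²) = 1/√0.702975 = 1.1927.
The starship's clock runs slow as seen from a nearby space station, so Δτ = Δt/γ = 163/1.1927 = 137 hours.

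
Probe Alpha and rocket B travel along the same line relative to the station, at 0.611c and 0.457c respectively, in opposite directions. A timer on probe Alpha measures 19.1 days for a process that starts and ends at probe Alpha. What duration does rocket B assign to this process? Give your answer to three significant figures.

The velocity of probe Alpha relative to rocket B is (0.611 + 0.457)c / (1 + 0.611×0.457) = 0.83488c; relative speed 0.83488c.
γ for this relative speed: γ = 1/√(1 − 0.697025) = 1.8168.
The clock on probe Alpha records proper time, so rocket B measures Δt = γΔτ = 1.8168 × 19.1 = 34.7 days.

34.7 days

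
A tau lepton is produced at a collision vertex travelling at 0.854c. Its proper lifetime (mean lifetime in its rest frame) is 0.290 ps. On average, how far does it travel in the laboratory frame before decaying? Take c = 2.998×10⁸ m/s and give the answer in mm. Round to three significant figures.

With β = 0.854, γ = 1/√(1 − 0.854²) = 1/√0.270684 = 1.9221.
Lab-frame lifetime: Δt = γτ = 1.9221 × 0.290 ps = 0.55741 ps.
Distance: d = vΔt = 0.854 × 2.998×10⁸ m/s × 5.5741×10^-13 s = 1.43×10^-4 m = 0.143 mm.

0.143 mm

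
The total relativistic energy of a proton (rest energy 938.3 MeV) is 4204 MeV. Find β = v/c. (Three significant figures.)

0.975

γ = E/(mc²) = 4204/938.3 = 4.4804.
β = √(1 − 1/γ²) = √(1 − 0.0498157) = √0.9501843 = 0.975.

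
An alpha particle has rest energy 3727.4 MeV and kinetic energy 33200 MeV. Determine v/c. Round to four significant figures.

K = (γ−1)mc², so γ = 1 + 33200/3727.4 = 9.907.
Then v/c = √(1 − γ⁻²) = √(1 − 0.0101886) = √0.9898114 = 0.9949.

0.9949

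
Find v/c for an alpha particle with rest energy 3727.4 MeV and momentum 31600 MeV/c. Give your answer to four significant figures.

pc/(mc²) = 31600/3727.4 = 8.4778 = βγ = β/√(1−β²).
So β² = x²/(1 + x²) with x = 8.4778: x² = 71.8731, β² = 71.8731/72.8731 = 0.986278, β = 0.9931.

0.9931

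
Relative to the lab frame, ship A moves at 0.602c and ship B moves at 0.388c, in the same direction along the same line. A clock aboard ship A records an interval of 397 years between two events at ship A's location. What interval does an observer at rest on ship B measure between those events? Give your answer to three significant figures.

Speed of ship A in ship B's frame: u = (v_A − v_B)/(1 − v_A v_B/c²) = (0.602 − 0.388)/(1 − 0.602×0.388) = 0.214/0.766424 = 0.27922; |u| = 0.27922c.
γ for this relative speed: γ = 1/√(1 − 0.0779638) = 1.0414.
Ship A's interval is proper; time dilation gives Δt_B = γΔτ = 1.0414 × 397 years = 413 years.

413 years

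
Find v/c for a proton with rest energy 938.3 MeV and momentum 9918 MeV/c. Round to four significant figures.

0.9956

pc/(mc²) = 9918/938.3 = 10.57 = βγ = β/√(1−β²).
So β² = x²/(1 + x²) with x = 10.57: x² = 111.725, β² = 111.725/112.725 = 0.991129, β = 0.9956.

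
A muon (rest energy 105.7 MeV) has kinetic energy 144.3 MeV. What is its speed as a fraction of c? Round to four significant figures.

K = (γ−1)mc², so γ = 1 + 144.3/105.7 = 2.3652.
Then v/c = √(1 − γ⁻²) = √(1 − 0.178757) = √0.821243 = 0.9062.

0.9062c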